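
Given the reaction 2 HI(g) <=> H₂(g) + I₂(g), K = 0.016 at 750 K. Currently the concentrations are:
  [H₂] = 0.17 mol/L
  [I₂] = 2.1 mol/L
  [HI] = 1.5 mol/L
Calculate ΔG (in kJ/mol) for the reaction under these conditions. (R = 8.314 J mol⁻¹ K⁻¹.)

ΔG = 14.3 kJ/mol

Q = [H₂]·[I₂] / [HI]² = (0.17)·(2.1) / (1.5)² = 0.159
ΔG = RT ln(Q/K) = (8.314 J mol⁻¹ K⁻¹)(750 K) × ln(0.159/0.016)
   = (6.236 kJ/mol)(2.296) = 14.3 kJ/mol
ΔG > 0, so the forward reaction is non-spontaneous (proceeds in reverse).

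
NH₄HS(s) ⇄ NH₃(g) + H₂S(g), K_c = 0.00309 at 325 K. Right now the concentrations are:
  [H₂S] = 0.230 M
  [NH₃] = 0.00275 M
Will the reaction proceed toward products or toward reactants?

in the forward direction

(NH₄HS is a pure solid — omitted from Q_c.)
Q_c = [NH₃]·[H₂S] = (0.00275)·(0.230) = 6.32×10⁻⁴
Q_c = 6.32×10⁻⁴ < K_c = 0.00309, so the forward reaction proceeds.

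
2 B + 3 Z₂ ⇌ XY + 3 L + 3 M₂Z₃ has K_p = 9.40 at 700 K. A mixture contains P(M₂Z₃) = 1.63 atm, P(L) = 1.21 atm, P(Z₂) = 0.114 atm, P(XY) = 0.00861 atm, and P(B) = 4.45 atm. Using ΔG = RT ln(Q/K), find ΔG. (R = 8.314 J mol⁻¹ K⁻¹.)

ΔG = -8.32 kJ/mol

Q_p = P(XY)·P(L)³·P(M₂Z₃)³ / (P(B)²·P(Z₂)³) = (0.00861)·(1.21)³·(1.63)³ / ((4.45)²·(0.114)³) = 2.25
ΔG = RT ln(Q_p/K_p) = (8.314 J mol⁻¹ K⁻¹)(700 K) × ln(2.25/9.40)
   = (5.820 kJ/mol)(-1.430) = -8.32 kJ/mol
ΔG < 0, so the forward reaction is spontaneous (proceeds forward).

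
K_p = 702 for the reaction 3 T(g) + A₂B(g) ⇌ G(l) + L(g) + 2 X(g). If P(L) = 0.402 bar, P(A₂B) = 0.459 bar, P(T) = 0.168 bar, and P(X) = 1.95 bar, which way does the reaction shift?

(G is a pure liquid — omitted from Q_p.)
Q_p = P(L)·P(X)² / (P(T)³·P(A₂B)) = (0.402)·(1.95)² / ((0.168)³·(0.459)) = 702
Q_p = 702 = K_p, so the system is already at equilibrium.

no net change (already at equilibrium)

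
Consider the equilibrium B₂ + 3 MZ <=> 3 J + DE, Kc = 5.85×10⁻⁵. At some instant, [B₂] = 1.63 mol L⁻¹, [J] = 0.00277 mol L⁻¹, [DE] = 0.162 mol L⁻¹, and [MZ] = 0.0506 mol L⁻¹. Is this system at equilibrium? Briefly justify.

Qc = [J]³·[DE] / ([B₂]·[MZ]³) = (0.00277)³·(0.162) / ((1.63)·(0.0506)³) = 1.63×10⁻⁵
Qc = 1.63×10⁻⁵ < Kc = 5.85×10⁻⁵: net forward reaction.

no; Q < K, reaction proceeds forward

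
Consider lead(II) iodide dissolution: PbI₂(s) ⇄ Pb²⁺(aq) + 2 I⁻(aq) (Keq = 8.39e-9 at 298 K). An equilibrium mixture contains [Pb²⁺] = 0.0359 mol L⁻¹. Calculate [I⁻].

(PbI₂ is a pure solid — omitted from Keq.)
At equilibrium, Keq = [Pb²⁺]·[I⁻]² = 8.39e-9.
(0.0359)·([I⁻])² = 8.39e-9
[I⁻]² = 2.34e-7 ⇒ [I⁻] = 4.83e-4 mol L⁻¹

[I⁻] = 4.83e-4 mol L⁻¹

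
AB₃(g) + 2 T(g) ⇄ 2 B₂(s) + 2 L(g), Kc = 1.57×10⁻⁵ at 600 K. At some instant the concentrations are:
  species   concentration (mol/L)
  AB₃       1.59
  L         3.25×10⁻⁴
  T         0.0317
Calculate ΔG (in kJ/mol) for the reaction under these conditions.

(B₂ is a pure solid — omitted from Qc.)
Qc = [L]² / ([AB₃]·[T]²) = (3.25×10⁻⁴)² / ((1.59)·(0.0317)²) = 6.61×10⁻⁵
ΔG = RT ln(Qc/Kc) = (8.314 J mol⁻¹ K⁻¹)(600 K) × ln(6.61×10⁻⁵/1.57×10⁻⁵)
   = (4.988 kJ/mol)(1.438) = 7.17 kJ/mol
ΔG > 0, so the forward reaction is non-spontaneous (proceeds in reverse).

ΔG = 7.17 kJ/mol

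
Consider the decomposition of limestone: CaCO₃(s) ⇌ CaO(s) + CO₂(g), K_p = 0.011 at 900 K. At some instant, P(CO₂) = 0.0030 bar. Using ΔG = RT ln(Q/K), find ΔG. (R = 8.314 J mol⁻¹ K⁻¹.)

(CaCO₃, CaO are pure solids — omitted from Q_p.)
Q_p = P(CO₂) = 0.00300
ΔG = RT ln(Q_p/K_p) = (8.314 J mol⁻¹ K⁻¹)(900 K) × ln(0.00300/0.011)
   = (7.483 kJ/mol)(-1.299) = -9.72 kJ/mol
ΔG < 0, so the forward reaction is spontaneous (proceeds forward).

ΔG = -9.72 kJ/mol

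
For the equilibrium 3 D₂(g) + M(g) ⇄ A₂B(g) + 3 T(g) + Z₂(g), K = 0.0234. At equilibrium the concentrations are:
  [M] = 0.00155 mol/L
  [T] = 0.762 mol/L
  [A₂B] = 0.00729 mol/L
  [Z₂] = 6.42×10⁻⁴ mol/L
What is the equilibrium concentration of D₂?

[D₂] = 0.385 mol/L

At equilibrium, K = [A₂B]·[T]³·[Z₂] / ([D₂]³·[M]) = 0.0234.
(0.00729)·(0.762)³·(6.42×10⁻⁴) / (([D₂])³·(0.00155)) = 0.0234
[D₂]³ = 0.0571 ⇒ [D₂] = 0.385 mol/L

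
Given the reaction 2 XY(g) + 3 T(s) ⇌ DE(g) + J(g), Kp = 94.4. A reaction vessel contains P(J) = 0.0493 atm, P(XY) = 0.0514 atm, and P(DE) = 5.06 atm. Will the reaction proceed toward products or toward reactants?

no net change (already at equilibrium)

(T is a pure solid — omitted from Qp.)
Qp = P(DE)·P(J) / P(XY)² = (5.06)·(0.0493) / (0.0514)² = 94.4
Qp = 94.4 = Kp, so the system is already at equilibrium.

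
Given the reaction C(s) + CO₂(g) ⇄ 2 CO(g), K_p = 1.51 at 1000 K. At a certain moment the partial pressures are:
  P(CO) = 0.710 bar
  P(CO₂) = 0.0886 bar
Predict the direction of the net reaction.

to the left

(C is a pure solid — omitted from Q_p.)
Q_p = P(CO)² / P(CO₂) = (0.710)² / (0.0886) = 5.69
Q_p = 5.69 > K_p = 1.51, so the reverse reaction proceeds.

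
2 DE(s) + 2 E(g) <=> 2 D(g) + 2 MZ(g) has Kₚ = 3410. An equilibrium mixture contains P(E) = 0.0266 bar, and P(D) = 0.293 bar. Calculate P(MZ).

P(MZ) = 5.30 bar

(DE is a pure solid — omitted from Kₚ.)
At equilibrium, Kₚ = P(D)²·P(MZ)² / P(E)² = 3410.
(0.293)²·(P(MZ))² / (0.0266)² = 3410
P(MZ)² = 28.1 ⇒ P(MZ) = 5.30 bar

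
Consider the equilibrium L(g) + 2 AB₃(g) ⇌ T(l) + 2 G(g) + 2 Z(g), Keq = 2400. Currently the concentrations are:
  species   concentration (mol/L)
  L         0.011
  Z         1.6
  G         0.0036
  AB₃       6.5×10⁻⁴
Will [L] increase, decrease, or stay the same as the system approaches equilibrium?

increase

(T is a pure liquid — omitted from Q.)
Q = [G]²·[Z]² / ([L]·[AB₃]²) = (0.0036)²·(1.6)² / ((0.011)·(6.5×10⁻⁴)²) = 7100
Q = 7100 > Keq = 2400: net reverse reaction.
L is a reactant, so it increases.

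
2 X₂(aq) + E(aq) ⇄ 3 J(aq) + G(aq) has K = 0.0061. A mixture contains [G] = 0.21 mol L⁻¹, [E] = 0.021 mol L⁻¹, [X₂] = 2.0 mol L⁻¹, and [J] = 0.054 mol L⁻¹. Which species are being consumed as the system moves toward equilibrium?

X₂, E (reactants)

Q = [J]³·[G] / ([X₂]²·[E]) = (0.054)³·(0.21) / ((2.0)²·(0.021)) = 3.9×10⁻⁴
Q = 3.9×10⁻⁴ < K = 0.0061: net forward reaction.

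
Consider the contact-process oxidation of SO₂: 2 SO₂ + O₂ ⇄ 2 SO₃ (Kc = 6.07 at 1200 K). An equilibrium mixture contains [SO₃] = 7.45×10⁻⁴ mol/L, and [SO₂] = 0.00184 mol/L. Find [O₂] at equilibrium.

At equilibrium, Kc = [SO₃]² / ([SO₂]²·[O₂]) = 6.07.
(7.45×10⁻⁴)² / ((0.00184)²·([O₂])) = 6.07
[O₂] = 0.0270 mol/L

[O₂] = 0.0270 mol/L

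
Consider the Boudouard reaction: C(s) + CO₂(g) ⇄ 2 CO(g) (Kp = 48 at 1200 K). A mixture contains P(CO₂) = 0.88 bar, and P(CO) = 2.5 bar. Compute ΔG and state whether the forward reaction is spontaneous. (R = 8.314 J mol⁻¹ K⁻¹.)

(C is a pure solid — omitted from Qp.)
Qp = P(CO)² / P(CO₂) = (2.5)² / (0.88) = 7.10
ΔG = RT ln(Qp/Kp) = (8.314 J mol⁻¹ K⁻¹)(1200 K) × ln(7.10/48)
   = (9.977 kJ/mol)(-1.911) = -19.1 kJ/mol
ΔG < 0, so the forward reaction is spontaneous (proceeds forward).

ΔG = -19.1 kJ/mol; the forward reaction is spontaneous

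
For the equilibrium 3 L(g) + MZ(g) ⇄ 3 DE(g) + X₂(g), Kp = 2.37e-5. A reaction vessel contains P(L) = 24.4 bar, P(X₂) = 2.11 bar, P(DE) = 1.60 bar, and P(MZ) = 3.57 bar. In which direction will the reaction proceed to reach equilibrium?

reverse (toward reactants)

Qp = P(DE)³·P(X₂) / (P(L)³·P(MZ)) = (1.60)³·(2.11) / ((24.4)³·(3.57)) = 1.67e-4
Qp = 1.67e-4 > Kp = 2.37e-5, so the reverse reaction proceeds.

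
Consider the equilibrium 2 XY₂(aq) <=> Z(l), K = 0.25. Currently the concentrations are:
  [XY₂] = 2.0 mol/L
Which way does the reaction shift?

at equilibrium

(Z is a pure liquid — omitted from Q.)
Q = 1 / [XY₂]² = 1 / (2.0)² = 0.25
Q = 0.25 = K, so the system is already at equilibrium.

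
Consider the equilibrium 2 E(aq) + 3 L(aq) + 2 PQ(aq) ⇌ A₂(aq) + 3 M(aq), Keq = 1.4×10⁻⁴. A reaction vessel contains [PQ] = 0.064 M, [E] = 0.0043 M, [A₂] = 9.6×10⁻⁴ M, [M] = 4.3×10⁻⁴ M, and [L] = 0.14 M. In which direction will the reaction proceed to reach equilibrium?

toward reactants

Q = [A₂]·[M]³ / ([E]²·[L]³·[PQ]²) = (9.6×10⁻⁴)·(4.3×10⁻⁴)³ / ((0.0043)²·(0.14)³·(0.064)²) = 3.7×10⁻⁴
Q = 3.7×10⁻⁴ > Keq = 1.4×10⁻⁴, so the reverse reaction proceeds.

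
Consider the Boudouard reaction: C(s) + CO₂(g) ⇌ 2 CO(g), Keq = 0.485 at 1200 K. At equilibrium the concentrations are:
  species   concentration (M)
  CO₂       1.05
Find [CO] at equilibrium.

[CO] = 0.714 M

(C is a pure solid — omitted from Keq.)
At equilibrium, Keq = [CO]² / [CO₂] = 0.485.
([CO])² / (1.05) = 0.485
[CO]² = 0.509 ⇒ [CO] = 0.714 M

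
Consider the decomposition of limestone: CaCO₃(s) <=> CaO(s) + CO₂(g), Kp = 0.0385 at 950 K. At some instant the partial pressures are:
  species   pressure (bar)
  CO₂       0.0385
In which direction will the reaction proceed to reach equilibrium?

(CaCO₃, CaO are pure solids — omitted from Qp.)
Qp = P(CO₂) = 0.0385
Qp = 0.0385 = Kp, so the system is already at equilibrium.

neither direction; the system is at equilibrium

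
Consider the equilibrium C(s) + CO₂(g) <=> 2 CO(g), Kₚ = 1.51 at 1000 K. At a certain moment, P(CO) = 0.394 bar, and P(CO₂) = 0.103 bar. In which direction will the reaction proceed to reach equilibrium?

neither direction; the system is at equilibrium

(C is a pure solid — omitted from Qₚ.)
Qₚ = P(CO)² / P(CO₂) = (0.394)² / (0.103) = 1.51
Qₚ = 1.51 = Kₚ, so the system is already at equilibrium.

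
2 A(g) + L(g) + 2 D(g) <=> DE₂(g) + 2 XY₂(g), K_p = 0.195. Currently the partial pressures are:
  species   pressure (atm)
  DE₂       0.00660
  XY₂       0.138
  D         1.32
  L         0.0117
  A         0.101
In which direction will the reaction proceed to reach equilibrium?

in the reverse direction

Q_p = P(DE₂)·P(XY₂)² / (P(A)²·P(L)·P(D)²) = (0.00660)·(0.138)² / ((0.101)²·(0.0117)·(1.32)²) = 0.604
Q_p = 0.604 > K_p = 0.195, so the reverse reaction proceeds.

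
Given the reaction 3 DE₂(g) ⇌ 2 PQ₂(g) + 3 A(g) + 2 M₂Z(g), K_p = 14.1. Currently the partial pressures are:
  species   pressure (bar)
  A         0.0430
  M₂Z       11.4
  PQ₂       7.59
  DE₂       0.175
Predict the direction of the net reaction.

toward reactants

Q_p = P(PQ₂)²·P(A)³·P(M₂Z)² / P(DE₂)³ = (7.59)²·(0.0430)³·(11.4)² / (0.175)³ = 111
Q_p = 111 > K_p = 14.1, so the reverse reaction proceeds.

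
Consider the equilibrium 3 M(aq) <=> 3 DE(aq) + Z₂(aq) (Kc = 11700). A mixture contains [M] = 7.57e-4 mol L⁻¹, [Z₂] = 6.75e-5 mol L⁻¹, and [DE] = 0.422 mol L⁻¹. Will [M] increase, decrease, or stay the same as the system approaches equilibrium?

Qc = [DE]³·[Z₂] / [M]³ = (0.422)³·(6.75e-5) / (7.57e-4)³ = 11700
Qc = 11700 = Kc; the system is at equilibrium.

stay the same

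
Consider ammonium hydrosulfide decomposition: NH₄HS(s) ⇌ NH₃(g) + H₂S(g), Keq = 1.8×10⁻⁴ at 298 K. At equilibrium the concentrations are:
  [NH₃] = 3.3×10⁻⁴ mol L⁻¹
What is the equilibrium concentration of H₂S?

[H₂S] = 0.55 mol L⁻¹

(NH₄HS is a pure solid — omitted from Keq.)
At equilibrium, Keq = [NH₃]·[H₂S] = 1.8×10⁻⁴.
(3.3×10⁻⁴)·([H₂S]) = 1.8×10⁻⁴
[H₂S] = 0.545 = 0.55 mol L⁻¹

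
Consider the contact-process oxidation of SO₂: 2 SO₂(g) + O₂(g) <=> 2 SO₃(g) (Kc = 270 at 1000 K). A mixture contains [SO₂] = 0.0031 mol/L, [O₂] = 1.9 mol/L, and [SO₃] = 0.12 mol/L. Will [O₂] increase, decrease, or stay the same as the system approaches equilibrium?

increase

Qc = [SO₃]² / ([SO₂]²·[O₂]) = (0.12)² / ((0.0031)²·(1.9)) = 790
Qc = 790 > Kc = 270: net reverse reaction.
O₂ is a reactant, so it increases.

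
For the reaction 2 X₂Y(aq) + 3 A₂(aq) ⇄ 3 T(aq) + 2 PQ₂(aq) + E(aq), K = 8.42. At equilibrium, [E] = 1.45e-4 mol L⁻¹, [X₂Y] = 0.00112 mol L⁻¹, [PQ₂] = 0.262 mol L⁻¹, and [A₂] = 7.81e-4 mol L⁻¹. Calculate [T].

At equilibrium, K = [T]³·[PQ₂]²·[E] / ([X₂Y]²·[A₂]³) = 8.42.
([T])³·(0.262)²·(1.45e-4) / ((0.00112)²·(7.81e-4)³) = 8.42
[T]³ = 5.06e-10 ⇒ [T] = 7.97e-4 mol L⁻¹

[T] = 7.97e-4 mol L⁻¹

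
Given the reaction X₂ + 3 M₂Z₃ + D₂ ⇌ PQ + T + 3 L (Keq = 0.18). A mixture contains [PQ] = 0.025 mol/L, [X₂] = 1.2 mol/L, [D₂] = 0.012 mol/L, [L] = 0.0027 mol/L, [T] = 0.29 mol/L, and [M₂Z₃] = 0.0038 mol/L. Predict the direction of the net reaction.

Q = [PQ]·[T]·[L]³ / ([X₂]·[M₂Z₃]³·[D₂]) = (0.025)·(0.29)·(0.0027)³ / ((1.2)·(0.0038)³·(0.012)) = 0.18
Q = 0.18 = Keq, so the system is already at equilibrium.

at equilibrium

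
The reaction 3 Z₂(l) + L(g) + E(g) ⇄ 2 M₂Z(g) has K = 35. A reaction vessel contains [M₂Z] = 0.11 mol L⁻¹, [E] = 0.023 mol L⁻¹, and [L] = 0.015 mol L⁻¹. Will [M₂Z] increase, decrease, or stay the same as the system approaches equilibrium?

(Z₂ is a pure liquid — omitted from Q.)
Q = [M₂Z]² / ([L]·[E]) = (0.11)² / ((0.015)·(0.023)) = 35
Q = 35 = K; the system is at equilibrium.

stay the same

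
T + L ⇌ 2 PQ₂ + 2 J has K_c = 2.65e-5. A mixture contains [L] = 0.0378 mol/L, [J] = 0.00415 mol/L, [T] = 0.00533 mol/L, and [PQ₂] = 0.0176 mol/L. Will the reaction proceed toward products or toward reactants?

at equilibrium

Q_c = [PQ₂]²·[J]² / ([T]·[L]) = (0.0176)²·(0.00415)² / ((0.00533)·(0.0378)) = 2.65e-5
Q_c = 2.65e-5 = K_c, so the system is already at equilibrium.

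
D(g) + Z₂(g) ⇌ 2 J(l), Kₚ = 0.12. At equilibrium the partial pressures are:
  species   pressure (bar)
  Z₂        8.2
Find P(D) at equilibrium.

(J is a pure liquid — omitted from Kₚ.)
At equilibrium, Kₚ = 1 / (P(D)·P(Z₂)) = 0.12.
1 / ((P(D))·(8.2)) = 0.12
P(D) = 1.02 = 1.0 bar

P(D) = 1.0 bar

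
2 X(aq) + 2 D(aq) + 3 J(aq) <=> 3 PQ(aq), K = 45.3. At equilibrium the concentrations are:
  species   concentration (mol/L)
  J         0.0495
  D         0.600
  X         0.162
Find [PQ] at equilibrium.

At equilibrium, K = [PQ]³ / ([X]²·[D]²·[J]³) = 45.3.
([PQ])³ / ((0.162)²·(0.600)²·(0.0495)³) = 45.3
[PQ]³ = 5.19×10⁻⁵ ⇒ [PQ] = 0.0373 mol/L

[PQ] = 0.0373 mol/L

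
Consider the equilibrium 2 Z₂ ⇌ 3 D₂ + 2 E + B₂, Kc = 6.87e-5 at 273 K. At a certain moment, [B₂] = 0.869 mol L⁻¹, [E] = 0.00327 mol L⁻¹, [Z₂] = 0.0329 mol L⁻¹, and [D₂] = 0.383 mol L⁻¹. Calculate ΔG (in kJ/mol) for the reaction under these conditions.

Qc = [D₂]³·[E]²·[B₂] / [Z₂]² = (0.383)³·(0.00327)²·(0.869) / (0.0329)² = 4.82e-4
ΔG = RT ln(Qc/Kc) = (8.314 J mol⁻¹ K⁻¹)(273 K) × ln(4.82e-4/6.87e-5)
   = (2.270 kJ/mol)(1.948) = 4.42 kJ/mol
ΔG > 0, so the forward reaction is non-spontaneous (proceeds in reverse).

ΔG = 4.42 kJ/mol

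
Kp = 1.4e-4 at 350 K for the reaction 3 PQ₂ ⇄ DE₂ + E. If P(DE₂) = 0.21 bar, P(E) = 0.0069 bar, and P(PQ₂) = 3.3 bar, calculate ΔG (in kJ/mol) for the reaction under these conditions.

ΔG = -3.62 kJ/mol

Qp = P(DE₂)·P(E) / P(PQ₂)³ = (0.21)·(0.0069) / (3.3)³ = 4.03e-5
ΔG = RT ln(Qp/Kp) = (8.314 J mol⁻¹ K⁻¹)(350 K) × ln(4.03e-5/1.4e-4)
   = (2.910 kJ/mol)(-1.245) = -3.62 kJ/mol
ΔG < 0, so the forward reaction is spontaneous (proceeds forward).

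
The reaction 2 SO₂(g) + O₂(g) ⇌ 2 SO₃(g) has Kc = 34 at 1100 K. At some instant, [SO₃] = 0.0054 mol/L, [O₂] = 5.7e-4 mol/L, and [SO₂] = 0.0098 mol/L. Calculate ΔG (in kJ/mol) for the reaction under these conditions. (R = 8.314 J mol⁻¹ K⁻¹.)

ΔG = 25.2 kJ/mol

Qc = [SO₃]² / ([SO₂]²·[O₂]) = (0.0054)² / ((0.0098)²·(5.7e-4)) = 533
ΔG = RT ln(Qc/Kc) = (8.314 J mol⁻¹ K⁻¹)(1100 K) × ln(533/34)
   = (9.145 kJ/mol)(2.752) = 25.2 kJ/mol
ΔG > 0, so the forward reaction is non-spontaneous (proceeds in reverse).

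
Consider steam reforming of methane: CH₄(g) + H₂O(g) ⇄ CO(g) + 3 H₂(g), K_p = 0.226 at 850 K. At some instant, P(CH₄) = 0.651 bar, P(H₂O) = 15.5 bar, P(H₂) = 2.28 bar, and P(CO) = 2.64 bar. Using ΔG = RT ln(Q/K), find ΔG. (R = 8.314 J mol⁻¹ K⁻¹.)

Q_p = P(CO)·P(H₂)³ / (P(CH₄)·P(H₂O)) = (2.64)·(2.28)³ / ((0.651)·(15.5)) = 3.10
ΔG = RT ln(Q_p/K_p) = (8.314 J mol⁻¹ K⁻¹)(850 K) × ln(3.10/0.226)
   = (7.067 kJ/mol)(2.619) = 18.5 kJ/mol
ΔG > 0, so the forward reaction is non-spontaneous (proceeds in reverse).

ΔG = 18.5 kJ/mol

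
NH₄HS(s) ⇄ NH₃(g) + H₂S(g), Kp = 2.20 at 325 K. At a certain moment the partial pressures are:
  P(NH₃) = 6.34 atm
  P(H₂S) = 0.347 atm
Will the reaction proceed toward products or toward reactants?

at equilibrium

(NH₄HS is a pure solid — omitted from Qp.)
Qp = P(NH₃)·P(H₂S) = (6.34)·(0.347) = 2.20
Qp = 2.20 = Kp, so the system is already at equilibrium.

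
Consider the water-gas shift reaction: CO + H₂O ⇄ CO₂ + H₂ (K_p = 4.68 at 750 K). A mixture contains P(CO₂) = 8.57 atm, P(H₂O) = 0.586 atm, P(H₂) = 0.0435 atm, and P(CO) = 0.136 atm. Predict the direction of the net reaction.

Q_p = P(CO₂)·P(H₂) / (P(CO)·P(H₂O)) = (8.57)·(0.0435) / ((0.136)·(0.586)) = 4.68
Q_p = 4.68 = K_p, so the system is already at equilibrium.

no net change (already at equilibrium)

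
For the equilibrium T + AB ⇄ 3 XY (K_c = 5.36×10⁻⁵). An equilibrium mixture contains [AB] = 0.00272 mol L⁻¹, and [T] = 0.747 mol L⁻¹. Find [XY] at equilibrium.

[XY] = 0.00478 mol L⁻¹

At equilibrium, K_c = [XY]³ / ([T]·[AB]) = 5.36×10⁻⁵.
([XY])³ / ((0.747)·(0.00272)) = 5.36×10⁻⁵
[XY]³ = 1.09×10⁻⁷ ⇒ [XY] = 0.00478 mol L⁻¹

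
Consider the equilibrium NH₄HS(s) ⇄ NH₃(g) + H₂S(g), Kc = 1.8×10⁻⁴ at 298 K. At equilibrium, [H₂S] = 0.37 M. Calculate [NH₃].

(NH₄HS is a pure solid — omitted from Kc.)
At equilibrium, Kc = [NH₃]·[H₂S] = 1.8×10⁻⁴.
([NH₃])·(0.37) = 1.8×10⁻⁴
[NH₃] = 4.86×10⁻⁴ = 4.9×10⁻⁴ M

[NH₃] = 4.9×10⁻⁴ M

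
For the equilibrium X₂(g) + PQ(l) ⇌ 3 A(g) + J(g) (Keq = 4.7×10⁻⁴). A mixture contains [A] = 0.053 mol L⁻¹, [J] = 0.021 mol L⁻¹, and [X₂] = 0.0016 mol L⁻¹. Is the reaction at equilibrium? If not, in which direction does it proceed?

to the left

(PQ is a pure liquid — omitted from Q.)
Q = [A]³·[J] / [X₂] = (0.053)³·(0.021) / (0.0016) = 0.0020
Q = 0.0020 > Keq = 4.7×10⁻⁴, so the reverse reaction proceeds.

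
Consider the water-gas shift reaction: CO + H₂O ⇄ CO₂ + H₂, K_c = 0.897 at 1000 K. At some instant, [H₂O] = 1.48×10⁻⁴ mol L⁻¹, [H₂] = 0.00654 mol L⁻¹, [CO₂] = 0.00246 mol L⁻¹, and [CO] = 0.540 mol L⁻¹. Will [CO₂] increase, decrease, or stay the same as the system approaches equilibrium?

increase

Q_c = [CO₂]·[H₂] / ([CO]·[H₂O]) = (0.00246)·(0.00654) / ((0.540)·(1.48×10⁻⁴)) = 0.201
Q_c = 0.201 < K_c = 0.897: net forward reaction.
CO₂ is a product, so it increases.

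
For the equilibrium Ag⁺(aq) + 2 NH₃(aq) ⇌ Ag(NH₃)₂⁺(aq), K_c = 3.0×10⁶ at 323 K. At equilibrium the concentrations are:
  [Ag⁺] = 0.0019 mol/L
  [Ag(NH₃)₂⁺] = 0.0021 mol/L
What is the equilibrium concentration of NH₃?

[NH₃] = 6.1×10⁻⁴ mol/L

At equilibrium, K_c = [Ag(NH₃)₂⁺] / ([Ag⁺]·[NH₃]²) = 3.0×10⁶.
(0.0021) / ((0.0019)·([NH₃])²) = 3.0×10⁶
[NH₃]² = 3.68×10⁻⁷ ⇒ [NH₃] = 6.1×10⁻⁴ mol/L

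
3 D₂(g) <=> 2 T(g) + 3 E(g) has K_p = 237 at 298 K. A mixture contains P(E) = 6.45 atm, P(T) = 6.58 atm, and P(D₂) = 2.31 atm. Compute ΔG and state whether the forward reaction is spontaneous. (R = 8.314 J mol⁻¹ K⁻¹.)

ΔG = 3.42 kJ/mol; the forward reaction is non-spontaneous

Q_p = P(T)²·P(E)³ / P(D₂)³ = (6.58)²·(6.45)³ / (2.31)³ = 943
ΔG = RT ln(Q_p/K_p) = (8.314 J mol⁻¹ K⁻¹)(298 K) × ln(943/237)
   = (2.478 kJ/mol)(1.381) = 3.42 kJ/mol
ΔG > 0, so the forward reaction is non-spontaneous (proceeds in reverse).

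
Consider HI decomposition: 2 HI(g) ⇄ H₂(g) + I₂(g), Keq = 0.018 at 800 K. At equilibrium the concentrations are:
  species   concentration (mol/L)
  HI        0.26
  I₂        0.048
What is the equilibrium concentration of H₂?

At equilibrium, Keq = [H₂]·[I₂] / [HI]² = 0.018.
([H₂])·(0.048) / (0.26)² = 0.018
[H₂] = 0.0254 = 0.025 mol/L

[H₂] = 0.025 mol/L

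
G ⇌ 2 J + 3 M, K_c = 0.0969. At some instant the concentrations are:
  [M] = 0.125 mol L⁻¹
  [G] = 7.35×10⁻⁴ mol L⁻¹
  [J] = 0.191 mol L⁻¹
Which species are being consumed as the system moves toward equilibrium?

none (at equilibrium)

Q_c = [J]²·[M]³ / [G] = (0.191)²·(0.125)³ / (7.35×10⁻⁴) = 0.0969
Q_c = 0.0969 = K_c; the system is at equilibrium.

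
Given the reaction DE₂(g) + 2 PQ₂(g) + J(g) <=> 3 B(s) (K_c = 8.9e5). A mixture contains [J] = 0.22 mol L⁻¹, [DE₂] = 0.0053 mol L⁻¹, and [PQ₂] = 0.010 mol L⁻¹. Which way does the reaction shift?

(B is a pure solid — omitted from Q_c.)
Q_c = 1 / ([DE₂]·[PQ₂]²·[J]) = 1 / ((0.0053)·(0.010)²·(0.22)) = 8.6e6
Q_c = 8.6e6 > K_c = 8.9e5, so the reverse reaction proceeds.

in the reverse direction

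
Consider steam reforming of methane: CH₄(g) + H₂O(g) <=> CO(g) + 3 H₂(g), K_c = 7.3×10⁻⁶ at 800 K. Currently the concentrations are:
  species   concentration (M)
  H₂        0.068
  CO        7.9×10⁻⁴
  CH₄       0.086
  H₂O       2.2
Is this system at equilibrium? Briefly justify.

no; Q < K, reaction proceeds forward

Q_c = [CO]·[H₂]³ / ([CH₄]·[H₂O]) = (7.9×10⁻⁴)·(0.068)³ / ((0.086)·(2.2)) = 1.3×10⁻⁶
Q_c = 1.3×10⁻⁶ < K_c = 7.3×10⁻⁶: net forward reaction.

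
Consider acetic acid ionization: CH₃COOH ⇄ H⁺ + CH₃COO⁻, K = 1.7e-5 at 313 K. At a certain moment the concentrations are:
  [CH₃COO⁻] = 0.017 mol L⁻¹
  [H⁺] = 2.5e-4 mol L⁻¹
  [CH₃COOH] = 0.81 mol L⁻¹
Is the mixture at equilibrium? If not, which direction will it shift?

Q = [H⁺]·[CH₃COO⁻] / [CH₃COOH] = (2.5e-4)·(0.017) / (0.81) = 5.2e-6
Q = 5.2e-6 < K = 1.7e-5: net forward reaction.

no; Q < K, reaction proceeds forward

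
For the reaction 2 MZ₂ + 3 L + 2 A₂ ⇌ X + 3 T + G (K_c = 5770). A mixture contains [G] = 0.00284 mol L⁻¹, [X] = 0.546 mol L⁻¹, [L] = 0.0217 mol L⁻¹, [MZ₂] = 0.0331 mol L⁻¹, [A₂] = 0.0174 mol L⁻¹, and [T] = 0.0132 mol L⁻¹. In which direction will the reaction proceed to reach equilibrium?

Q_c = [X]·[T]³·[G] / ([MZ₂]²·[L]³·[A₂]²) = (0.546)·(0.0132)³·(0.00284) / ((0.0331)²·(0.0217)³·(0.0174)²) = 1050
Q_c = 1050 < K_c = 5770, so the forward reaction proceeds.

forward (toward products)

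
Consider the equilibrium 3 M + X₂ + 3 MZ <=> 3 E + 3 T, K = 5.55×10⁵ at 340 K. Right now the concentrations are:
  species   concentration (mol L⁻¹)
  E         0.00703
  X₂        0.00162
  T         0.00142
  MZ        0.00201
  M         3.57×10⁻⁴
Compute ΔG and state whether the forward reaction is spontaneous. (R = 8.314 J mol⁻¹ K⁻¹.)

Q = [E]³·[T]³ / ([M]³·[X₂]·[MZ]³) = (0.00703)³·(0.00142)³ / ((3.57×10⁻⁴)³·(0.00162)·(0.00201)³) = 1.66×10⁶
ΔG = RT ln(Q/K) = (8.314 J mol⁻¹ K⁻¹)(340 K) × ln(1.66×10⁶/5.55×10⁵)
   = (2.827 kJ/mol)(1.096) = 3.10 kJ/mol
ΔG > 0, so the forward reaction is non-spontaneous (proceeds in reverse).

ΔG = 3.10 kJ/mol; the forward reaction is non-spontaneous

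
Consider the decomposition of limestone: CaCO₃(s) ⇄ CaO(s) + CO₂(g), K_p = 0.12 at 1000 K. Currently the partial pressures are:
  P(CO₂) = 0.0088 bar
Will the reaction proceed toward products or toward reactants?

toward products

(CaCO₃, CaO are pure solids — omitted from Q_p.)
Q_p = P(CO₂) = 0.0088
Q_p = 0.0088 < K_p = 0.12, so the forward reaction proceeds.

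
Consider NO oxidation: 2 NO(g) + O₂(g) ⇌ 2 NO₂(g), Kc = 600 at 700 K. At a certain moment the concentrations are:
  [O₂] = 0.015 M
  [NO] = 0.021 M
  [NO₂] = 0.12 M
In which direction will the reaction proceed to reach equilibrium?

reverse (toward reactants)

Qc = [NO₂]² / ([NO]²·[O₂]) = (0.12)² / ((0.021)²·(0.015)) = 2200
Qc = 2200 > Kc = 600, so the reverse reaction proceeds.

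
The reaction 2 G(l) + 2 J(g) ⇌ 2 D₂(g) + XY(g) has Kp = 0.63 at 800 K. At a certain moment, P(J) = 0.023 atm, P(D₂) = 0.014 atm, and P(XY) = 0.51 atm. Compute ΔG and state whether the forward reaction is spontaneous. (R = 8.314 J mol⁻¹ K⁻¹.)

(G is a pure liquid — omitted from Qp.)
Qp = P(D₂)²·P(XY) / P(J)² = (0.014)²·(0.51) / (0.023)² = 0.189
ΔG = RT ln(Qp/Kp) = (8.314 J mol⁻¹ K⁻¹)(800 K) × ln(0.189/0.63)
   = (6.651 kJ/mol)(-1.204) = -8.01 kJ/mol
ΔG < 0, so the forward reaction is spontaneous (proceeds forward).

ΔG = -8.01 kJ/mol; the forward reaction is spontaneous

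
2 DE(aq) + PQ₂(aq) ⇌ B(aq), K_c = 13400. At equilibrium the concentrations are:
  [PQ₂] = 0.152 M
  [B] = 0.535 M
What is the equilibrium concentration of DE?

[DE] = 0.0162 M

At equilibrium, K_c = [B] / ([DE]²·[PQ₂]) = 13400.
(0.535) / (([DE])²·(0.152)) = 13400
[DE]² = 2.63×10⁻⁴ ⇒ [DE] = 0.0162 M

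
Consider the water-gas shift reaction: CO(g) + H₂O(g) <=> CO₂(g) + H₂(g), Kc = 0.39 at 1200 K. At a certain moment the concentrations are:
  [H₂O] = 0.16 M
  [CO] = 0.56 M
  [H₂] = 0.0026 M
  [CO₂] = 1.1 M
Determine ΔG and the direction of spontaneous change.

Qc = [CO₂]·[H₂] / ([CO]·[H₂O]) = (1.1)·(0.0026) / ((0.56)·(0.16)) = 0.0319
ΔG = RT ln(Qc/Kc) = (8.314 J mol⁻¹ K⁻¹)(1200 K) × ln(0.0319/0.39)
   = (9.977 kJ/mol)(-2.504) = -25.0 kJ/mol
ΔG < 0, so the forward reaction is spontaneous (proceeds forward).

ΔG = -25.0 kJ/mol; the forward reaction is spontaneous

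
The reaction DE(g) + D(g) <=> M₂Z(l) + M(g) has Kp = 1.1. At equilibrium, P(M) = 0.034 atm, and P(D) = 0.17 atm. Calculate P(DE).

P(DE) = 0.18 atm

(M₂Z is a pure liquid — omitted from Kp.)
At equilibrium, Kp = P(M) / (P(DE)·P(D)) = 1.1.
(0.034) / ((P(DE))·(0.17)) = 1.1
P(DE) = 0.182 = 0.18 atm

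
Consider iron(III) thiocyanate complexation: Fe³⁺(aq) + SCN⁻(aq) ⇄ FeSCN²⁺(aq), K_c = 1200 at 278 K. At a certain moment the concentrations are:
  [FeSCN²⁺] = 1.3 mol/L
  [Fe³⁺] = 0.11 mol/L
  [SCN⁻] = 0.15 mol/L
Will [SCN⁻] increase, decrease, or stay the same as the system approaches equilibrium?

decrease

Q_c = [FeSCN²⁺] / ([Fe³⁺]·[SCN⁻]) = (1.3) / ((0.11)·(0.15)) = 79
Q_c = 79 < K_c = 1200: net forward reaction.
SCN⁻ is a reactant, so it decreases.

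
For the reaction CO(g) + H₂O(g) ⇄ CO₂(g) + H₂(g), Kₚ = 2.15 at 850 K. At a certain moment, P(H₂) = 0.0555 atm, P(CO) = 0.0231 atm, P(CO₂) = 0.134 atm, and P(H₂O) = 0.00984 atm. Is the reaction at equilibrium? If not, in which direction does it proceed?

Qₚ = P(CO₂)·P(H₂) / (P(CO)·P(H₂O)) = (0.134)·(0.0555) / ((0.0231)·(0.00984)) = 32.7
Qₚ = 32.7 > Kₚ = 2.15, so the reverse reaction proceeds.

toward reactants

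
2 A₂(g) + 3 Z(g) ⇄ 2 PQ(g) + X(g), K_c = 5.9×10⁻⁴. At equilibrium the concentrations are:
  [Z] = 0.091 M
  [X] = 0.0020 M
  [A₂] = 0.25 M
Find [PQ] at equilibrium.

At equilibrium, K_c = [PQ]²·[X] / ([A₂]²·[Z]³) = 5.9×10⁻⁴.
([PQ])²·(0.0020) / ((0.25)²·(0.091)³) = 5.9×10⁻⁴
[PQ]² = 1.39×10⁻⁵ ⇒ [PQ] = 0.0037 M

[PQ] = 0.0037 M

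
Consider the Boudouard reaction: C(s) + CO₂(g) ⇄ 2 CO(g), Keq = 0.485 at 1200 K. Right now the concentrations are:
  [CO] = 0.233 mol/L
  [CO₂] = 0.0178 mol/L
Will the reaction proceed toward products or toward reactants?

(C is a pure solid — omitted from Q.)
Q = [CO]² / [CO₂] = (0.233)² / (0.0178) = 3.05
Q = 3.05 > Keq = 0.485, so the reverse reaction proceeds.

in the reverse direction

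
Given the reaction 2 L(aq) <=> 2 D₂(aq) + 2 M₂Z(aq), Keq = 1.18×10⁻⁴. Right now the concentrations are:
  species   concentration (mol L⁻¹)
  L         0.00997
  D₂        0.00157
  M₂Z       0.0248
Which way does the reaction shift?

Q = [D₂]²·[M₂Z]² / [L]² = (0.00157)²·(0.0248)² / (0.00997)² = 1.53×10⁻⁵
Q = 1.53×10⁻⁵ < Keq = 1.18×10⁻⁴, so the forward reaction proceeds.

toward products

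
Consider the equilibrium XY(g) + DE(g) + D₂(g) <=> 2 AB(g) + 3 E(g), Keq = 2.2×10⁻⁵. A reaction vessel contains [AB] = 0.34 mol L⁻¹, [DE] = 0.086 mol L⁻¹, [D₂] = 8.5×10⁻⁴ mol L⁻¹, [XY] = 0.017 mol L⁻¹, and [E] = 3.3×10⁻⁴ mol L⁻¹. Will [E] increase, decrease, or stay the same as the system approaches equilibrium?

increase

Q = [AB]²·[E]³ / ([XY]·[DE]·[D₂]) = (0.34)²·(3.3×10⁻⁴)³ / ((0.017)·(0.086)·(8.5×10⁻⁴)) = 3.3×10⁻⁶
Q = 3.3×10⁻⁶ < Keq = 2.2×10⁻⁵: net forward reaction.
E is a product, so it increases.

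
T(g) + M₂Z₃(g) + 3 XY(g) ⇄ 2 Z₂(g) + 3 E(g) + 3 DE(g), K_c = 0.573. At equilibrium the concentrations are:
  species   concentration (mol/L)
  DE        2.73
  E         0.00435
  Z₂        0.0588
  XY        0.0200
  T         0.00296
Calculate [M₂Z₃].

At equilibrium, K_c = [Z₂]²·[E]³·[DE]³ / ([T]·[M₂Z₃]·[XY]³) = 0.573.
(0.0588)²·(0.00435)³·(2.73)³ / ((0.00296)·([M₂Z₃])·(0.0200)³) = 0.573
[M₂Z₃] = 0.427 mol/L

[M₂Z₃] = 0.427 mol/L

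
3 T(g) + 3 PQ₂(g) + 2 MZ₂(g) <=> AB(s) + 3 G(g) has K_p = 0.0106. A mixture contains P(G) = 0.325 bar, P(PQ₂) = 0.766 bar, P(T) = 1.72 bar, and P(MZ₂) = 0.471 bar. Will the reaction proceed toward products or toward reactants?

to the left

(AB is a pure solid — omitted from Q_p.)
Q_p = P(G)³ / (P(T)³·P(PQ₂)³·P(MZ₂)²) = (0.325)³ / ((1.72)³·(0.766)³·(0.471)²) = 0.0677
Q_p = 0.0677 > K_p = 0.0106, so the reverse reaction proceeds.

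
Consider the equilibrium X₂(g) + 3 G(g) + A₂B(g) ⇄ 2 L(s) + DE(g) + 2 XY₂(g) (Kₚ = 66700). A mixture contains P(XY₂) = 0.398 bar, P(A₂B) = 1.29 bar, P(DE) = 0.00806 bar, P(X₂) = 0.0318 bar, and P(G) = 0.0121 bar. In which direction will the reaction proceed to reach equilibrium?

(L is a pure solid — omitted from Qₚ.)
Qₚ = P(DE)·P(XY₂)² / (P(X₂)·P(G)³·P(A₂B)) = (0.00806)·(0.398)² / ((0.0318)·(0.0121)³·(1.29)) = 17600
Qₚ = 17600 < Kₚ = 66700, so the forward reaction proceeds.

toward products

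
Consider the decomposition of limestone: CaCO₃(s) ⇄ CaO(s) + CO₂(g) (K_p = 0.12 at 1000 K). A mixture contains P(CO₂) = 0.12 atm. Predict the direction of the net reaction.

(CaCO₃, CaO are pure solids — omitted from Q_p.)
Q_p = P(CO₂) = 0.12
Q_p = 0.12 = K_p, so the system is already at equilibrium.

neither direction; the system is at equilibrium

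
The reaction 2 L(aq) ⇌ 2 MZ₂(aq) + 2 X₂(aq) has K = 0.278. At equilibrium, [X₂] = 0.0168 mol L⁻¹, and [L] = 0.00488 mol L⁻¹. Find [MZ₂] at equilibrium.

At equilibrium, K = [MZ₂]²·[X₂]² / [L]² = 0.278.
([MZ₂])²·(0.0168)² / (0.00488)² = 0.278
[MZ₂]² = 0.0235 ⇒ [MZ₂] = 0.153 mol L⁻¹

[MZ₂] = 0.153 mol L⁻¹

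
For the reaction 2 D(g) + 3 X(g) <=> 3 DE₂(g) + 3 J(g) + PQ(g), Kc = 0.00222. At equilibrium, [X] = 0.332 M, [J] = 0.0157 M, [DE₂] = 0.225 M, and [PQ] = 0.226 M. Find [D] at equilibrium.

[D] = 0.0111 M

At equilibrium, Kc = [DE₂]³·[J]³·[PQ] / ([D]²·[X]³) = 0.00222.
(0.225)³·(0.0157)³·(0.226) / (([D])²·(0.332)³) = 0.00222
[D]² = 1.23×10⁻⁴ ⇒ [D] = 0.0111 M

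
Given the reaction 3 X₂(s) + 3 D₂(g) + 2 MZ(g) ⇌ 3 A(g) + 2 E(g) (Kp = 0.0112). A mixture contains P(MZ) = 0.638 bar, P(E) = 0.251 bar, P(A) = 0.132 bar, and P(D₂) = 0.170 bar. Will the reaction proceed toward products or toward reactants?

in the reverse direction

(X₂ is a pure solid — omitted from Qp.)
Qp = P(A)³·P(E)² / (P(D₂)³·P(MZ)²) = (0.132)³·(0.251)² / ((0.170)³·(0.638)²) = 0.0725
Qp = 0.0725 > Kp = 0.0112, so the reverse reaction proceeds.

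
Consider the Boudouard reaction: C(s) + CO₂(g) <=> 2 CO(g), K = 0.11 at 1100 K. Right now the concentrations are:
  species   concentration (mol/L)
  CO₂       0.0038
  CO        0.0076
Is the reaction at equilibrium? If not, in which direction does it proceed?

forward (toward products)

(C is a pure solid — omitted from Q.)
Q = [CO]² / [CO₂] = (0.0076)² / (0.0038) = 0.015
Q = 0.015 < K = 0.11, so the forward reaction proceeds.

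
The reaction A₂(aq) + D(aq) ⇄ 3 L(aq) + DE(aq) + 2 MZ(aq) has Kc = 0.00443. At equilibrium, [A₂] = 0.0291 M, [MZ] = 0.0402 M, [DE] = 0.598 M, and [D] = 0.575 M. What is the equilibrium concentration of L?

At equilibrium, Kc = [L]³·[DE]·[MZ]² / ([A₂]·[D]) = 0.00443.
([L])³·(0.598)·(0.0402)² / ((0.0291)·(0.575)) = 0.00443
[L]³ = 0.0767 ⇒ [L] = 0.425 M

[L] = 0.425 M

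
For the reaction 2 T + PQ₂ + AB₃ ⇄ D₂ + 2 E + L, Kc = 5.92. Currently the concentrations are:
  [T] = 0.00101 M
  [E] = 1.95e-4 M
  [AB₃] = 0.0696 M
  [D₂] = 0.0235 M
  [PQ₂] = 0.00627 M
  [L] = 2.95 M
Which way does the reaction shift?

at equilibrium

Qc = [D₂]·[E]²·[L] / ([T]²·[PQ₂]·[AB₃]) = (0.0235)·(1.95e-4)²·(2.95) / ((0.00101)²·(0.00627)·(0.0696)) = 5.92
Qc = 5.92 = Kc, so the system is already at equilibrium.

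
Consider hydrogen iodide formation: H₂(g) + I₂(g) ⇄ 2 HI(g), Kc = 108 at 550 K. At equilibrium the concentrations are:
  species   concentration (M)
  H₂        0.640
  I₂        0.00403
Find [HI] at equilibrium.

[HI] = 0.528 M

At equilibrium, Kc = [HI]² / ([H₂]·[I₂]) = 108.
([HI])² / ((0.640)·(0.00403)) = 108
[HI]² = 0.279 ⇒ [HI] = 0.528 M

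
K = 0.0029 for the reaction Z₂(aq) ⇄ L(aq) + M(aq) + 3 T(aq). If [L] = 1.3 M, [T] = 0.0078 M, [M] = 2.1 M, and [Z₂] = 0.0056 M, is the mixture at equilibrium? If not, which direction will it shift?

no; Q < K, reaction proceeds forward

Q = [L]·[M]·[T]³ / [Z₂] = (1.3)·(2.1)·(0.0078)³ / (0.0056) = 2.3×10⁻⁴
Q = 2.3×10⁻⁴ < K = 0.0029: net forward reaction.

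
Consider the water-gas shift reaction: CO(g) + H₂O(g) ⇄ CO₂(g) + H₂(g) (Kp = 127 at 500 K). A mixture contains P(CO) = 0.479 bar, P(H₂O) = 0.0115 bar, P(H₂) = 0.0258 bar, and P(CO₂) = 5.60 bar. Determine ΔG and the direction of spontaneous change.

ΔG = -6.56 kJ/mol; the forward reaction is spontaneous

Qp = P(CO₂)·P(H₂) / (P(CO)·P(H₂O)) = (5.60)·(0.0258) / ((0.479)·(0.0115)) = 26.2
ΔG = RT ln(Qp/Kp) = (8.314 J mol⁻¹ K⁻¹)(500 K) × ln(26.2/127)
   = (4.157 kJ/mol)(-1.578) = -6.56 kJ/mol
ΔG < 0, so the forward reaction is spontaneous (proceeds forward).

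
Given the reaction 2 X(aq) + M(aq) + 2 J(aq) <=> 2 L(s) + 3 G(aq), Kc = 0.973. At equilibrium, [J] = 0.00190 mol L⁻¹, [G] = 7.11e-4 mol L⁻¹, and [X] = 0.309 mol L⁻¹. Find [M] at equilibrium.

[M] = 0.00107 mol L⁻¹

(L is a pure solid — omitted from Kc.)
At equilibrium, Kc = [G]³ / ([X]²·[M]·[J]²) = 0.973.
(7.11e-4)³ / ((0.309)²·([M])·(0.00190)²) = 0.973
[M] = 0.00107 mol L⁻¹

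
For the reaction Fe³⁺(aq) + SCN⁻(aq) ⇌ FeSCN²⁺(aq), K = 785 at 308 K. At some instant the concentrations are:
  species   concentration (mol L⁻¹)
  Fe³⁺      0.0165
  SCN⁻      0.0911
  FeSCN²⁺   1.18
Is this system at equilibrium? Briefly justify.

Q = [FeSCN²⁺] / ([Fe³⁺]·[SCN⁻]) = (1.18) / ((0.0165)·(0.0911)) = 785
Q = 785 = K; the system is at equilibrium.

yes, at equilibrium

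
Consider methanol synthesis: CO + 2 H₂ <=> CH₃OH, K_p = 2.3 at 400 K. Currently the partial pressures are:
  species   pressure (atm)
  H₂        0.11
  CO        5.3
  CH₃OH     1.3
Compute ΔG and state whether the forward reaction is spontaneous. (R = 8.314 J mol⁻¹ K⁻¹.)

ΔG = 7.24 kJ/mol; the forward reaction is non-spontaneous

Q_p = P(CH₃OH) / (P(CO)·P(H₂)²) = (1.3) / ((5.3)·(0.11)²) = 20.3
ΔG = RT ln(Q_p/K_p) = (8.314 J mol⁻¹ K⁻¹)(400 K) × ln(20.3/2.3)
   = (3.326 kJ/mol)(2.178) = 7.24 kJ/mol
ΔG > 0, so the forward reaction is non-spontaneous (proceeds in reverse).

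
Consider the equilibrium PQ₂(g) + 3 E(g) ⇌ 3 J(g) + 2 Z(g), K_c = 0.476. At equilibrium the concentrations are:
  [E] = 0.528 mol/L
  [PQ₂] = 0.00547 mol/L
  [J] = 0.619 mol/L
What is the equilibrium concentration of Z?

[Z] = 0.0402 mol/L

At equilibrium, K_c = [J]³·[Z]² / ([PQ₂]·[E]³) = 0.476.
(0.619)³·([Z])² / ((0.00547)·(0.528)³) = 0.476
[Z]² = 0.00162 ⇒ [Z] = 0.0402 mol/L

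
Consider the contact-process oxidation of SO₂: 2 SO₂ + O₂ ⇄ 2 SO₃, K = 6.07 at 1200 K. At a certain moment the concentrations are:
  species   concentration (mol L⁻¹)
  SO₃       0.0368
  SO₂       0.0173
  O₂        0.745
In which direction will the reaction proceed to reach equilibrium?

at equilibrium

Q = [SO₃]² / ([SO₂]²·[O₂]) = (0.0368)² / ((0.0173)²·(0.745)) = 6.07
Q = 6.07 = K, so the system is already at equilibrium.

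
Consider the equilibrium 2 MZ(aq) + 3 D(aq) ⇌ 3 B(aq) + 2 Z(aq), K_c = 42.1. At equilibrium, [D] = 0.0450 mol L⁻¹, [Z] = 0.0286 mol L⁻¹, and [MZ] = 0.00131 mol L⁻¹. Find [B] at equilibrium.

[B] = 0.0200 mol L⁻¹

At equilibrium, K_c = [B]³·[Z]² / ([MZ]²·[D]³) = 42.1.
([B])³·(0.0286)² / ((0.00131)²·(0.0450)³) = 42.1
[B]³ = 8.05e-6 ⇒ [B] = 0.0200 mol L⁻¹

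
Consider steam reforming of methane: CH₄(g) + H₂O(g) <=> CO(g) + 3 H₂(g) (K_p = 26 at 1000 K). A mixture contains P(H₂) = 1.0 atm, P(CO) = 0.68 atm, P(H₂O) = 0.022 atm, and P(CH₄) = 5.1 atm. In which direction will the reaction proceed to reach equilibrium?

Q_p = P(CO)·P(H₂)³ / (P(CH₄)·P(H₂O)) = (0.68)·(1.0)³ / ((5.1)·(0.022)) = 6.1
Q_p = 6.1 < K_p = 26, so the forward reaction proceeds.

to the right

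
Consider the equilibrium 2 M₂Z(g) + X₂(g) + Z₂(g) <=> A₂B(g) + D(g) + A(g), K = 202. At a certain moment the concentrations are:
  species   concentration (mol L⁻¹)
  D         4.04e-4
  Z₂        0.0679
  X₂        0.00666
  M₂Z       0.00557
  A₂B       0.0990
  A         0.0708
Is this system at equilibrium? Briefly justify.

yes, at equilibrium

Q = [A₂B]·[D]·[A] / ([M₂Z]²·[X₂]·[Z₂]) = (0.0990)·(4.04e-4)·(0.0708) / ((0.00557)²·(0.00666)·(0.0679)) = 202
Q = 202 = K; the system is at equilibrium.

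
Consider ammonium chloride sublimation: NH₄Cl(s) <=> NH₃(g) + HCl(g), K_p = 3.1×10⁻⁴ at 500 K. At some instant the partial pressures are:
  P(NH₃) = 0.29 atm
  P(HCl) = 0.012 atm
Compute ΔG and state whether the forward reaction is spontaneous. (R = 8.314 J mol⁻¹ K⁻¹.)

(NH₄Cl is a pure solid — omitted from Q_p.)
Q_p = P(NH₃)·P(HCl) = (0.29)·(0.012) = 0.00348
ΔG = RT ln(Q_p/K_p) = (8.314 J mol⁻¹ K⁻¹)(500 K) × ln(0.00348/3.1×10⁻⁴)
   = (4.157 kJ/mol)(2.418) = 10.1 kJ/mol
ΔG > 0, so the forward reaction is non-spontaneous (proceeds in reverse).

ΔG = 10.1 kJ/mol; the forward reaction is non-spontaneous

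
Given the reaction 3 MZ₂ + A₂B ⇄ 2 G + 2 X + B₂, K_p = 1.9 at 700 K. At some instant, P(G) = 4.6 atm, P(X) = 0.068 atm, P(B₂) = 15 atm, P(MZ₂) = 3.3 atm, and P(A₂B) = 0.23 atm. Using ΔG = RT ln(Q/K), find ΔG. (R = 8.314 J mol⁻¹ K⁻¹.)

Q_p = P(G)²·P(X)²·P(B₂) / (P(MZ₂)³·P(A₂B)) = (4.6)²·(0.068)²·(15) / ((3.3)³·(0.23)) = 0.178
ΔG = RT ln(Q_p/K_p) = (8.314 J mol⁻¹ K⁻¹)(700 K) × ln(0.178/1.9)
   = (5.820 kJ/mol)(-2.368) = -13.8 kJ/mol
ΔG < 0, so the forward reaction is spontaneous (proceeds forward).

ΔG = -13.8 kJ/mol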